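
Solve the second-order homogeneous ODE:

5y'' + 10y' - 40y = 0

Characteristic equation: 5r² + 10r - 40 = 0
Divide by 5: r² + 2r - 8 = 0
Roots: r = 2, -4 (distinct real)
General solution: y = C₁e^(2x) + C₂e^(-4x)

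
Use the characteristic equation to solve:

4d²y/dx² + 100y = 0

Characteristic equation: 4r² + 100 = 0
Divide by 4: r² + 25 = 0
Roots: r = ±5i (complex conjugates)
General solution: y = C₁cos(5x) + C₂sin(5x)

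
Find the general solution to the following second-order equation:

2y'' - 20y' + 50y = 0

Characteristic equation: 2r² - 20r + 50 = 0
Divide by 2: r² - 10r + 25 = 0
Factored: (r - 5)² = 0
Repeated root: r = 5
General solution: y = (C₁ + C₂x)e^(5x)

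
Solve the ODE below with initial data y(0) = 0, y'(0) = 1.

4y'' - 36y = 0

General solution: y = C₁e^(3x) + C₂e^(-3x)
Applying ICs: C₁ = 1/6, C₂ = -1/6
Particular solution: y = (1/6)e^(3x) - (1/6)e^(-3x)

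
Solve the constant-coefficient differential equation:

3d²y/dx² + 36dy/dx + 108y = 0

Characteristic equation: 3r² + 36r + 108 = 0
Divide by 3: r² + 12r + 36 = 0
Factored: (r + 6)² = 0
Repeated root: r = -6
General solution: y = (C₁ + C₂x)e^(-6x)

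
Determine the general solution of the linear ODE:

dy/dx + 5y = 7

Using integrating factor method:

General solution: y = 7/5 + Ce^(-5x)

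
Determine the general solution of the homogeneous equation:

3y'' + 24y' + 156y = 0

Characteristic equation: 3r² + 24r + 156 = 0
Divide by 3: r² + 8r + 52 = 0
Roots: r = -4 ± 6i (complex conjugates)
General solution: y = e^(-4x)(C₁cos(6x) + C₂sin(6x))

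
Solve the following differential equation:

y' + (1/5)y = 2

Using integrating factor method:

General solution: y = 10 + Ce^(-x/5)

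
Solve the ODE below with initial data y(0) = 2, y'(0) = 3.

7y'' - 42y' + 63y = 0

General solution: y = (C₁ + C₂x)e^(3x)
Repeated root r = 3
Applying ICs: C₁ = 2, C₂ = -3
Particular solution: y = (2 - 3x)e^(3x)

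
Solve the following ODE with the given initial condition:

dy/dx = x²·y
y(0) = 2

General solution: y = Ce^(x³/3)
Applying IC y(0) = 2:
Particular solution: y = 2e^(x³/3)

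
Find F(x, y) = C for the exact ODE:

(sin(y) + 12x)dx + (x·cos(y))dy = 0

Verify exactness: ∂M/∂y = ∂N/∂x ✓
Find F(x,y) such that ∂F/∂x = M, ∂F/∂y = N
Solution: x·sin(y) + 6x² = C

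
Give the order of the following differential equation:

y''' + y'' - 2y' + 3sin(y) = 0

The order is 3 (highest derivative is of order 3).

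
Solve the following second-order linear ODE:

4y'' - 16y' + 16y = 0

Characteristic equation: 4r² - 16r + 16 = 0
Divide by 4: r² - 4r + 4 = 0
Factored: (r - 2)² = 0
Repeated root: r = 2
General solution: y = (C₁ + C₂x)e^(2x)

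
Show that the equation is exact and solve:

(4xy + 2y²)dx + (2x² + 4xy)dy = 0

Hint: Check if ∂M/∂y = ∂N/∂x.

Verify exactness: ∂M/∂y = ∂N/∂x ✓
Find F(x,y) such that ∂F/∂x = M, ∂F/∂y = N
Solution: 2x²y + 2xy² = C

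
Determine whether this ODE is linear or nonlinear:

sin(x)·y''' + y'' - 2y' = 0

Linear (y and its derivatives appear to the first power only, no products of y terms)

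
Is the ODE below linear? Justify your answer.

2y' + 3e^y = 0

No. Nonlinear (e^y is nonlinear in y)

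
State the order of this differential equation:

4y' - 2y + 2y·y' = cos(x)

The order is 1 (highest derivative is of order 1).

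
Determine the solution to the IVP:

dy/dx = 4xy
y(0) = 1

General solution: y = Ce^(2x²)
Applying IC y(0) = 1:
Particular solution: y = e^(2x²)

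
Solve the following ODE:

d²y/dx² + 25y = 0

Characteristic equation: r² + 25 = 0
Roots: r = ±5i (complex conjugates)
General solution: y = C₁cos(5x) + C₂sin(5x)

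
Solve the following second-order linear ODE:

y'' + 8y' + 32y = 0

Characteristic equation: r² + 8r + 32 = 0
Roots: r = -4 ± 4i (complex conjugates)
General solution: y = e^(-4x)(C₁cos(4x) + C₂sin(4x))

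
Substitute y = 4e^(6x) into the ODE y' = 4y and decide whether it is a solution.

Verification:
y = 4e^(6x)
y' = 24e^(6x)
But 4y = 16e^(6x)
y' ≠ 4y — the derivative does not match

No, it is not a solution.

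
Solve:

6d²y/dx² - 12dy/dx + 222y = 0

Characteristic equation: 6r² - 12r + 222 = 0
Divide by 6: r² - 2r + 37 = 0
Roots: r = 1 ± 6i (complex conjugates)
General solution: y = e^x(C₁cos(6x) + C₂sin(6x))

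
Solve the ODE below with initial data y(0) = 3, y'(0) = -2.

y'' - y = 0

General solution: y = C₁e^x + C₂e^(-x)
Applying ICs: C₁ = 1/2, C₂ = 5/2
Particular solution: y = (1/2)e^x + (5/2)e^(-x)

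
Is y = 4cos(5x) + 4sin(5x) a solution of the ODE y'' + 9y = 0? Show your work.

Verification:
y'' = -100cos(5x) - 100sin(5x)
y'' + 9y ≠ 0 (frequency mismatch: got 25 instead of 9)

No, it is not a solution.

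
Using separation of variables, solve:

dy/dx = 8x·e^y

Separating variables and integrating:
-e^(-y) = 4x² + C

General solution: y = -ln(C - 4x²)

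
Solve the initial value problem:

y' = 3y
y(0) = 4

General solution: y = Ce^(3x)
Applying IC y(0) = 4:
Particular solution: y = 4e^(3x)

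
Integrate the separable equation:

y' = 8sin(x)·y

Separating variables and integrating:
ln|y| = -8cos(x) + C

General solution: y = Ce^(-8cos(x))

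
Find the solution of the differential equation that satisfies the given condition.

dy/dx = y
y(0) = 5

General solution: y = Ce^x
Applying IC y(0) = 5:
Particular solution: y = 5e^x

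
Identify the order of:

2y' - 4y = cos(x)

The order is 1 (highest derivative is of order 1).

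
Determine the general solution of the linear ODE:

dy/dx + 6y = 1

Using integrating factor method:

General solution: y = 1/6 + Ce^(-6x)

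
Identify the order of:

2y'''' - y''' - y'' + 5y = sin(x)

The order is 4 (highest derivative is of order 4).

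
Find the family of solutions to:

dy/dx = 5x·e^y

Separating variables and integrating:
-e^(-y) = 5x²/2 + C

General solution: y = -ln(C - 5x²/2)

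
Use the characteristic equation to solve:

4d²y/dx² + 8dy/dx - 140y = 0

Characteristic equation: 4r² + 8r - 140 = 0
Divide by 4: r² + 2r - 35 = 0
Roots: r = 5, -7 (distinct real)
General solution: y = C₁e^(5x) + C₂e^(-7x)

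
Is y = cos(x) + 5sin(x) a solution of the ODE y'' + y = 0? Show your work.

Verification:
y'' = -cos(x) - 5sin(x)
y'' + y = 0 ✓

Yes, it is a solution.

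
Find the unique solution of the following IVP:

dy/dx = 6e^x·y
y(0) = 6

General solution: y = Ce^(6e^x)
Applying IC y(0) = 6:
Particular solution: y = 6e^(6(e^x - 1))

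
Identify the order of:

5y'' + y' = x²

The order is 2 (highest derivative is of order 2).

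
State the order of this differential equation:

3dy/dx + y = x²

The order is 1 (highest derivative is of order 1).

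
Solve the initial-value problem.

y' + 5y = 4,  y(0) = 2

General solution: y = 4/5 + Ce^(-5x)
Applying y(0) = 2: C = 2 - 4/5 = 6/5
Particular solution: y = 4/5 + (6/5)e^(-5x)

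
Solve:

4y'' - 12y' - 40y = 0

Characteristic equation: 4r² - 12r - 40 = 0
Divide by 4: r² - 3r - 10 = 0
Roots: r = 5, -2 (distinct real)
General solution: y = C₁e^(5x) + C₂e^(-2x)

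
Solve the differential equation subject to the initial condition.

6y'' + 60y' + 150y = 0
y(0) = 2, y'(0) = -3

General solution: y = (C₁ + C₂x)e^(-5x)
Repeated root r = -5
Applying ICs: C₁ = 2, C₂ = 7
Particular solution: y = (2 + 7x)e^(-5x)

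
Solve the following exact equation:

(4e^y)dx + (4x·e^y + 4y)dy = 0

Verify exactness: ∂M/∂y = ∂N/∂x ✓
Find F(x,y) such that ∂F/∂x = M, ∂F/∂y = N
Solution: 4x·e^y + 2y² = C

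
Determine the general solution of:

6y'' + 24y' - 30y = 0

Characteristic equation: 6r² + 24r - 30 = 0
Divide by 6: r² + 4r - 5 = 0
Roots: r = 1, -5 (distinct real)
General solution: y = C₁e^x + C₂e^(-5x)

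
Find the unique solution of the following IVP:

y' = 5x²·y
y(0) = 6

General solution: y = Ce^(5x³/3)
Applying IC y(0) = 6:
Particular solution: y = 6e^(5x³/3)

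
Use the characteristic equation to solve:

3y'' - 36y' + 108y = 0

Characteristic equation: 3r² - 36r + 108 = 0
Divide by 3: r² - 12r + 36 = 0
Factored: (r - 6)² = 0
Repeated root: r = 6
General solution: y = (C₁ + C₂x)e^(6x)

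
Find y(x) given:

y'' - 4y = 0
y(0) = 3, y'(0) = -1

General solution: y = C₁e^(2x) + C₂e^(-2x)
Applying ICs: C₁ = 5/4, C₂ = 7/4
Particular solution: y = (5/4)e^(2x) + (7/4)e^(-2x)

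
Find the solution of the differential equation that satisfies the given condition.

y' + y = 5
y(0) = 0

General solution: y = 5 + Ce^(-x)
Applying y(0) = 0: C = 0 - 5 = -5
Particular solution: y = 5 - 5e^(-x)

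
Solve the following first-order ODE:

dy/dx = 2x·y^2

Separating variables and integrating:
-1/y = x^2 + C

General solution: y^-1 = -x^2 + C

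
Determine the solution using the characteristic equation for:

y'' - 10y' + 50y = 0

Characteristic equation: r² - 10r + 50 = 0
Roots: r = 5 ± 5i (complex conjugates)
General solution: y = e^(5x)(C₁cos(5x) + C₂sin(5x))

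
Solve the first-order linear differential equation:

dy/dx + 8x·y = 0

Using integrating factor method:

General solution: y = Ce^(-4x^2)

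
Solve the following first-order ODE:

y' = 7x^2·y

Separating variables and integrating:
ln|y| = 7x^3/3 + C

General solution: y = Ce^(7x^3/3)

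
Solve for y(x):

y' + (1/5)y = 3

Using integrating factor method:

General solution: y = 15 + Ce^(-x/5)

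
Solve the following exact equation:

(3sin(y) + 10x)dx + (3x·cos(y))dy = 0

Verify exactness: ∂M/∂y = ∂N/∂x ✓
Find F(x,y) such that ∂F/∂x = M, ∂F/∂y = N
Solution: 3x·sin(y) + 5x² = C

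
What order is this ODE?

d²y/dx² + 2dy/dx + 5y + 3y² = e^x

The order is 2 (highest derivative is of order 2).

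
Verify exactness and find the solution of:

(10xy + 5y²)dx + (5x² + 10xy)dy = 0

Verify exactness: ∂M/∂y = ∂N/∂x ✓
Find F(x,y) such that ∂F/∂x = M, ∂F/∂y = N
Solution: 5x²y + 5xy² = C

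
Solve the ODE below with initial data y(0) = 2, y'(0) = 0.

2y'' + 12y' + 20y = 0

General solution: y = e^(-3x)(C₁cos(x) + C₂sin(x))
Complex roots r = -3 ± i
Applying ICs: C₁ = 2, C₂ = 6
Particular solution: y = e^(-3x)(2cos(x) + 6sin(x))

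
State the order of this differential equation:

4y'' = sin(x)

The order is 2 (highest derivative is of order 2).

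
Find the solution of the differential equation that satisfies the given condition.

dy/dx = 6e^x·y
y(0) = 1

General solution: y = Ce^(6e^x)
Applying IC y(0) = 1:
Particular solution: y = e^(6(e^x - 1))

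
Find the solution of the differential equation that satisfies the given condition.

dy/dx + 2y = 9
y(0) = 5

General solution: y = 9/2 + Ce^(-2x)
Applying y(0) = 5: C = 5 - 9/2 = 1/2
Particular solution: y = 9/2 + (1/2)e^(-2x)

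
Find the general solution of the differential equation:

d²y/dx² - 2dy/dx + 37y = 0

Characteristic equation: r² - 2r + 37 = 0
Roots: r = 1 ± 6i (complex conjugates)
General solution: y = e^x(C₁cos(6x) + C₂sin(6x))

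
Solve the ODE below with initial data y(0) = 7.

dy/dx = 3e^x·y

General solution: y = Ce^(3e^x)
Applying IC y(0) = 7:
Particular solution: y = 7e^(3(e^x - 1))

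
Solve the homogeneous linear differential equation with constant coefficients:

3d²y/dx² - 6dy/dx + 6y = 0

Characteristic equation: 3r² - 6r + 6 = 0
Divide by 3: r² - 2r + 2 = 0
Roots: r = 1 ± i (complex conjugates)
General solution: y = e^x(C₁cos(x) + C₂sin(x))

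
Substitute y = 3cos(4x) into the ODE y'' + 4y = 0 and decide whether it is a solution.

Verification:
y'' = -48cos(4x)
y'' + 4y ≠ 0 (frequency mismatch: got 16 instead of 4)

No, it is not a solution.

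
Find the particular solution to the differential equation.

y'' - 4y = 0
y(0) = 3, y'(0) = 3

General solution: y = C₁e^(2x) + C₂e^(-2x)
Applying ICs: C₁ = 9/4, C₂ = 3/4
Particular solution: y = (9/4)e^(2x) + (3/4)e^(-2x)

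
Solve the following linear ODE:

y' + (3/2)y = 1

Using integrating factor method:

General solution: y = 2/3 + Ce^(-3x/2)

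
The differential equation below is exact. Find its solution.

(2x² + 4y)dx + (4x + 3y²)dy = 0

Verify exactness: ∂M/∂y = ∂N/∂x ✓
Find F(x,y) such that ∂F/∂x = M, ∂F/∂y = N
Solution: 2x³/3 + 4xy + y³ = C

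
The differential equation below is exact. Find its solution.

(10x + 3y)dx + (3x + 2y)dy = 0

Verify exactness: ∂M/∂y = ∂N/∂x ✓
Find F(x,y) such that ∂F/∂x = M, ∂F/∂y = N
Solution: 5x² + 3xy + y² = C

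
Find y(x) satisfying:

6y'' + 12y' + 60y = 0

Characteristic equation: 6r² + 12r + 60 = 0
Divide by 6: r² + 2r + 10 = 0
Roots: r = -1 ± 3i (complex conjugates)
General solution: y = e^(-x)(C₁cos(3x) + C₂sin(3x))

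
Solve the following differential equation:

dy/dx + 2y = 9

Using integrating factor method:

General solution: y = 9/2 + Ce^(-2x)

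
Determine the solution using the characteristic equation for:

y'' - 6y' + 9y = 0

Characteristic equation: r² - 6r + 9 = 0
Factored: (r - 3)² = 0
Repeated root: r = 3
General solution: y = (C₁ + C₂x)e^(3x)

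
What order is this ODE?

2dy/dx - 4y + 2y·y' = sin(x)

The order is 1 (highest derivative is of order 1).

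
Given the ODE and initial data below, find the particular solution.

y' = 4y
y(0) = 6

General solution: y = Ce^(4x)
Applying IC y(0) = 6:
Particular solution: y = 6e^(4x)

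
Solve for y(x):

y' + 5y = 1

Using integrating factor method:

General solution: y = 1/5 + Ce^(-5x)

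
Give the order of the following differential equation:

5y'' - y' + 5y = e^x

The order is 2 (highest derivative is of order 2).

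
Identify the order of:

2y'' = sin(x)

The order is 2 (highest derivative is of order 2).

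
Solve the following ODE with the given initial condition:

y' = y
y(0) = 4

General solution: y = Ce^x
Applying IC y(0) = 4:
Particular solution: y = 4e^x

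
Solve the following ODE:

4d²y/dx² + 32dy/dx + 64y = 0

Characteristic equation: 4r² + 32r + 64 = 0
Divide by 4: r² + 8r + 16 = 0
Factored: (r + 4)² = 0
Repeated root: r = -4
General solution: y = (C₁ + C₂x)e^(-4x)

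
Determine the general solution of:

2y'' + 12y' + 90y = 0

Characteristic equation: 2r² + 12r + 90 = 0
Divide by 2: r² + 6r + 45 = 0
Roots: r = -3 ± 6i (complex conjugates)
General solution: y = e^(-3x)(C₁cos(6x) + C₂sin(6x))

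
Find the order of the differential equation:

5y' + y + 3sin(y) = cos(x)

The order is 1 (highest derivative is of order 1).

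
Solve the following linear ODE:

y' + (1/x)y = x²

Using integrating factor method:

General solution: y = (1/4)x^3 + C/x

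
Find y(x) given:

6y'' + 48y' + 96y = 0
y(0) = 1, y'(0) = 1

General solution: y = (C₁ + C₂x)e^(-4x)
Repeated root r = -4
Applying ICs: C₁ = 1, C₂ = 5
Particular solution: y = (1 + 5x)e^(-4x)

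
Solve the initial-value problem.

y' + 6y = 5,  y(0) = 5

General solution: y = 5/6 + Ce^(-6x)
Applying y(0) = 5: C = 5 - 5/6 = 25/6
Particular solution: y = 5/6 + (25/6)e^(-6x)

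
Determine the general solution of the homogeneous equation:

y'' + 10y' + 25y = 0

Characteristic equation: r² + 10r + 25 = 0
Factored: (r + 5)² = 0
Repeated root: r = -5
General solution: y = (C₁ + C₂x)e^(-5x)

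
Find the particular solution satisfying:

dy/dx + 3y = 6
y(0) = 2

General solution: y = 2 + Ce^(-3x)
Applying y(0) = 2: C = 2 - 2 = 0
Particular solution: y = 2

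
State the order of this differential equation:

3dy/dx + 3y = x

The order is 1 (highest derivative is of order 1).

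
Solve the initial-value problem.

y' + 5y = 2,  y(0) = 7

General solution: y = 2/5 + Ce^(-5x)
Applying y(0) = 7: C = 7 - 2/5 = 33/5
Particular solution: y = 2/5 + (33/5)e^(-5x)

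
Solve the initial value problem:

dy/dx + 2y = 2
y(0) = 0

General solution: y = 1 + Ce^(-2x)
Applying y(0) = 0: C = 0 - 1 = -1
Particular solution: y = 1 - e^(-2x)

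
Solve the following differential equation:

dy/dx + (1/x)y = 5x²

Using integrating factor method:

General solution: y = (5/4)x^3 + C/x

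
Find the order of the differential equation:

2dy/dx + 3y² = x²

The order is 1 (highest derivative is of order 1).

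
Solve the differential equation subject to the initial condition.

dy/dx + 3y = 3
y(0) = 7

General solution: y = 1 + Ce^(-3x)
Applying y(0) = 7: C = 7 - 1 = 6
Particular solution: y = 1 + 6e^(-3x)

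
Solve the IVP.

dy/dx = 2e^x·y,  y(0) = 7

General solution: y = Ce^(2e^x)
Applying IC y(0) = 7:
Particular solution: y = 7e^(2(e^x - 1))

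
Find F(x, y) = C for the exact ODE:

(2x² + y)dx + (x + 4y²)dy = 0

Verify exactness: ∂M/∂y = ∂N/∂x ✓
Find F(x,y) such that ∂F/∂x = M, ∂F/∂y = N
Solution: 2x³/3 + xy + 4y³/3 = C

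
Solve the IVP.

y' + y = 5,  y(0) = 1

General solution: y = 5 + Ce^(-x)
Applying y(0) = 1: C = 1 - 5 = -4
Particular solution: y = 5 - 4e^(-x)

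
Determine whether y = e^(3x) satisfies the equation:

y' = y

Verification:
y = e^(3x)
y' = 3e^(3x)
But y = e^(3x)
y' ≠ y — the derivative does not match

No, it is not a solution.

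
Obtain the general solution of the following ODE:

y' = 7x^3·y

Separating variables and integrating:
ln|y| = 7x^4/4 + C

General solution: y = Ce^(7x^4/4)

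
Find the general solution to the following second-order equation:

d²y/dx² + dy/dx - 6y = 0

Characteristic equation: r² + r - 6 = 0
Roots: r = 2, -3 (distinct real)
General solution: y = C₁e^(2x) + C₂e^(-3x)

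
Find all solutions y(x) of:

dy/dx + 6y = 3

Using integrating factor method:

General solution: y = 1/2 + Ce^(-6x)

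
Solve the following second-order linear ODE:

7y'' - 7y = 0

Characteristic equation: 7r² - 7 = 0
Divide by 7: r² - 1 = 0
Roots: r = 1, -1 (distinct real)
General solution: y = C₁e^x + C₂e^(-x)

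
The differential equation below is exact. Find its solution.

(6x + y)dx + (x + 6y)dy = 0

Verify exactness: ∂M/∂y = ∂N/∂x ✓
Find F(x,y) such that ∂F/∂x = M, ∂F/∂y = N
Solution: 3x² + xy + 3y² = C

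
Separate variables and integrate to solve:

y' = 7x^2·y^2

Separating variables and integrating:
-1/y = 7x^3/3 + C

General solution: y^-1 = (-7/3)x^3 + C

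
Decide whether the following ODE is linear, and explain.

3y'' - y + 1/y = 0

Nonlinear (1/y term)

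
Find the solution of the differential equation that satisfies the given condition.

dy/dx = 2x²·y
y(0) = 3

General solution: y = Ce^(2x³/3)
Applying IC y(0) = 3:
Particular solution: y = 3e^(2x³/3)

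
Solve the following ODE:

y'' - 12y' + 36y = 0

Characteristic equation: r² - 12r + 36 = 0
Factored: (r - 6)² = 0
Repeated root: r = 6
General solution: y = (C₁ + C₂x)e^(6x)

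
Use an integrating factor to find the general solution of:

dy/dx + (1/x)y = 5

Using integrating factor method:

General solution: y = (5/2)x + C/x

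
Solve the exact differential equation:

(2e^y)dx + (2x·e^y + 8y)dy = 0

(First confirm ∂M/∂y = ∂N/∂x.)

Verify exactness: ∂M/∂y = ∂N/∂x ✓
Find F(x,y) such that ∂F/∂x = M, ∂F/∂y = N
Solution: 2x·e^y + 4y² = C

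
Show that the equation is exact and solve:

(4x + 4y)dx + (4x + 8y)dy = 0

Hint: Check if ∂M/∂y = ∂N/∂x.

Verify exactness: ∂M/∂y = ∂N/∂x ✓
Find F(x,y) such that ∂F/∂x = M, ∂F/∂y = N
Solution: 2x² + 4xy + 4y² = C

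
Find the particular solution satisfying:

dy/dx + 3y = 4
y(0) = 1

General solution: y = 4/3 + Ce^(-3x)
Applying y(0) = 1: C = 1 - 4/3 = -1/3
Particular solution: y = 4/3 - (1/3)e^(-3x)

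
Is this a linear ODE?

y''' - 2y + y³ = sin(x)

No. Nonlinear (y³ term)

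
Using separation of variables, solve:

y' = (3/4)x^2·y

Separating variables and integrating:
ln|y| = x^3/4 + C

General solution: y = Ce^(x^3/4)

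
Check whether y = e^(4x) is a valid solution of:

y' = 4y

Verification:
y = e^(4x)
y' = 4e^(4x)
4y = 4e^(4x)
y' = 4y ✓

Yes, it is a solution.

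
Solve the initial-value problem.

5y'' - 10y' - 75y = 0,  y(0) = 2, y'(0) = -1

General solution: y = C₁e^(5x) + C₂e^(-3x)
Applying ICs: C₁ = 5/8, C₂ = 11/8
Particular solution: y = (5/8)e^(5x) + (11/8)e^(-3x)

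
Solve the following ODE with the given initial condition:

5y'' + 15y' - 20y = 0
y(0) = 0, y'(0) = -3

General solution: y = C₁e^x + C₂e^(-4x)
Applying ICs: C₁ = -3/5, C₂ = 3/5
Particular solution: y = -(3/5)e^x + (3/5)e^(-4x)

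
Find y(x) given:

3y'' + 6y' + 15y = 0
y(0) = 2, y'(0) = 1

General solution: y = e^(-x)(C₁cos(2x) + C₂sin(2x))
Complex roots r = -1 ± 2i
Applying ICs: C₁ = 2, C₂ = 3/2
Particular solution: y = e^(-x)(2cos(2x) + (3/2)sin(2x))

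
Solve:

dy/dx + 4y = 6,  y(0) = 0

General solution: y = 3/2 + Ce^(-4x)
Applying y(0) = 0: C = 0 - 3/2 = -3/2
Particular solution: y = 3/2 - (3/2)e^(-4x)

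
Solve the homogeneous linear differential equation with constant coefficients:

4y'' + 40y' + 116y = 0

Characteristic equation: 4r² + 40r + 116 = 0
Divide by 4: r² + 10r + 29 = 0
Roots: r = -5 ± 2i (complex conjugates)
General solution: y = e^(-5x)(C₁cos(2x) + C₂sin(2x))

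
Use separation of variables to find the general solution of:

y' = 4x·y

Separating variables and integrating:
ln|y| = 2x^2 + C

General solution: y = Ce^(2x^2)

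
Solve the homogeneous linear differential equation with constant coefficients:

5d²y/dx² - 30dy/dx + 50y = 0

Characteristic equation: 5r² - 30r + 50 = 0
Divide by 5: r² - 6r + 10 = 0
Roots: r = 3 ± i (complex conjugates)
General solution: y = e^(3x)(C₁cos(x) + C₂sin(x))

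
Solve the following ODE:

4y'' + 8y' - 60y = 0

Characteristic equation: 4r² + 8r - 60 = 0
Divide by 4: r² + 2r - 15 = 0
Roots: r = 3, -5 (distinct real)
General solution: y = C₁e^(3x) + C₂e^(-5x)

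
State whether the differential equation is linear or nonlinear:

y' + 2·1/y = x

Nonlinear (1/y term)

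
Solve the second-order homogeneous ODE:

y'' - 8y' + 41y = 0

Characteristic equation: r² - 8r + 41 = 0
Roots: r = 4 ± 5i (complex conjugates)
General solution: y = e^(4x)(C₁cos(5x) + C₂sin(5x))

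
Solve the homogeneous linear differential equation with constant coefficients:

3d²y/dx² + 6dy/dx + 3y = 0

Characteristic equation: 3r² + 6r + 3 = 0
Divide by 3: r² + 2r + 1 = 0
Factored: (r + 1)² = 0
Repeated root: r = -1
General solution: y = (C₁ + C₂x)e^(-x)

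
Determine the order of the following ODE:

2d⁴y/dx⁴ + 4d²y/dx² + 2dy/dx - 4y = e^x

The order is 4 (highest derivative is of order 4).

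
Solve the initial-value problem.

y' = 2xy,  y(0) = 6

General solution: y = Ce^(x²)
Applying IC y(0) = 6:
Particular solution: y = 6e^(x²)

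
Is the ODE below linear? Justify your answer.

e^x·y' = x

Yes. Linear (y and its derivatives appear to the first power only, no products of y terms)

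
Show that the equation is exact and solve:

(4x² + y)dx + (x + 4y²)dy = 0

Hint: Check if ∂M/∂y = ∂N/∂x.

Verify exactness: ∂M/∂y = ∂N/∂x ✓
Find F(x,y) such that ∂F/∂x = M, ∂F/∂y = N
Solution: 4x³/3 + xy + 4y³/3 = C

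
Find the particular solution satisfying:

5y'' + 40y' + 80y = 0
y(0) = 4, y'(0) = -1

General solution: y = (C₁ + C₂x)e^(-4x)
Repeated root r = -4
Applying ICs: C₁ = 4, C₂ = 15
Particular solution: y = (4 + 15x)e^(-4x)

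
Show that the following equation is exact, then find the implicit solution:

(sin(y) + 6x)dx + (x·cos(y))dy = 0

Verify exactness: ∂M/∂y = ∂N/∂x ✓
Find F(x,y) such that ∂F/∂x = M, ∂F/∂y = N
Solution: x·sin(y) + 3x² = C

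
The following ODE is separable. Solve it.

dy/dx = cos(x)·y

Separating variables and integrating:
ln|y| = sin(x) + C

General solution: y = Ce^(sin(x))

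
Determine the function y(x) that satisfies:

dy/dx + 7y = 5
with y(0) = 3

General solution: y = 5/7 + Ce^(-7x)
Applying y(0) = 3: C = 3 - 5/7 = 16/7
Particular solution: y = 5/7 + (16/7)e^(-7x)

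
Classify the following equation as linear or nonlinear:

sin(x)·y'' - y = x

Linear (y and its derivatives appear to the first power only, no products of y terms)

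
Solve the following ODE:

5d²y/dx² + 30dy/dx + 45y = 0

Characteristic equation: 5r² + 30r + 45 = 0
Divide by 5: r² + 6r + 9 = 0
Factored: (r + 3)² = 0
Repeated root: r = -3
General solution: y = (C₁ + C₂x)e^(-3x)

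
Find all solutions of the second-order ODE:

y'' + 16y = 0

Characteristic equation: r² + 16 = 0
Roots: r = ±4i (complex conjugates)
General solution: y = C₁cos(4x) + C₂sin(4x)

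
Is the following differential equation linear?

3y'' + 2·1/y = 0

No. Nonlinear (1/y term)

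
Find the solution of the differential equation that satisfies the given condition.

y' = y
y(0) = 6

General solution: y = Ce^x
Applying IC y(0) = 6:
Particular solution: y = 6e^x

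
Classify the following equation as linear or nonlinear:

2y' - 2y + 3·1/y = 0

Nonlinear (1/y term)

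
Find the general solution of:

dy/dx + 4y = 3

Using integrating factor method:

General solution: y = 3/4 + Ce^(-4x)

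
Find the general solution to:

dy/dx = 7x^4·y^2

Separating variables and integrating:
-1/y = 7x^5/5 + C

General solution: y^-1 = (-7/5)x^5 + C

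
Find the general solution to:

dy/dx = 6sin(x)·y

Separating variables and integrating:
ln|y| = -6cos(x) + C

General solution: y = Ce^(-6cos(x))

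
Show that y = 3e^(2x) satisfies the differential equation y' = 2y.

Verification:
y = 3e^(2x)
y' = 6e^(2x)
2y = 6e^(2x)
y' = 2y ✓

Yes, it is a solution.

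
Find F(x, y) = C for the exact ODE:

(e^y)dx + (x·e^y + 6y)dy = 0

Verify exactness: ∂M/∂y = ∂N/∂x ✓
Find F(x,y) such that ∂F/∂x = M, ∂F/∂y = N
Solution: x·e^y + 3y² = C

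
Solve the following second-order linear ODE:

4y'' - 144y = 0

Characteristic equation: 4r² - 144 = 0
Divide by 4: r² - 36 = 0
Roots: r = 6, -6 (distinct real)
General solution: y = C₁e^(6x) + C₂e^(-6x)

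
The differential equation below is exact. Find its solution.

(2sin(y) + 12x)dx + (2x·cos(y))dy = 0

Verify exactness: ∂M/∂y = ∂N/∂x ✓
Find F(x,y) such that ∂F/∂x = M, ∂F/∂y = N
Solution: 2x·sin(y) + 6x² = C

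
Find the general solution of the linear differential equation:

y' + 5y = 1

Using integrating factor method:

General solution: y = 1/5 + Ce^(-5x)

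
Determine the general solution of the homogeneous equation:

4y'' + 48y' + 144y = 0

Characteristic equation: 4r² + 48r + 144 = 0
Divide by 4: r² + 12r + 36 = 0
Factored: (r + 6)² = 0
Repeated root: r = -6
General solution: y = (C₁ + C₂x)e^(-6x)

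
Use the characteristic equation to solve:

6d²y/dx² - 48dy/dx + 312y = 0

Characteristic equation: 6r² - 48r + 312 = 0
Divide by 6: r² - 8r + 52 = 0
Roots: r = 4 ± 6i (complex conjugates)
General solution: y = e^(4x)(C₁cos(6x) + C₂sin(6x))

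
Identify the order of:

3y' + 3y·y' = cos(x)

The order is 1 (highest derivative is of order 1).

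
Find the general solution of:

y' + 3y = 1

Using integrating factor method:

General solution: y = 1/3 + Ce^(-3x)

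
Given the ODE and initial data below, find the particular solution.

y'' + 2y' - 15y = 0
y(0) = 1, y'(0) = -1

General solution: y = C₁e^(3x) + C₂e^(-5x)
Applying ICs: C₁ = 1/2, C₂ = 1/2
Particular solution: y = (1/2)e^(3x) + (1/2)e^(-5x)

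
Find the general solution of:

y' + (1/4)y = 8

Using integrating factor method:

General solution: y = 32 + Ce^(-x/4)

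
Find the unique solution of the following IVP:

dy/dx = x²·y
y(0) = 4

General solution: y = Ce^(x³/3)
Applying IC y(0) = 4:
Particular solution: y = 4e^(x³/3)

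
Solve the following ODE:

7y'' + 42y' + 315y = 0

Characteristic equation: 7r² + 42r + 315 = 0
Divide by 7: r² + 6r + 45 = 0
Roots: r = -3 ± 6i (complex conjugates)
General solution: y = e^(-3x)(C₁cos(6x) + C₂sin(6x))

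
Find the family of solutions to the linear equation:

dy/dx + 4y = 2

Using integrating factor method:

General solution: y = 1/2 + Ce^(-4x)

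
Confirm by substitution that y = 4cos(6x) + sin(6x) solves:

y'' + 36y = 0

Verification:
y'' = -144cos(6x) - 36sin(6x)
y'' + 36y = 0 ✓

Yes, it is a solution.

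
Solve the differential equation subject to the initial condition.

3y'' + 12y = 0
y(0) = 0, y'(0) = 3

General solution: y = C₁cos(2x) + C₂sin(2x)
Complex roots r = ±2i
Applying ICs: C₁ = 0, C₂ = 3/2
Particular solution: y = (3/2)sin(2x)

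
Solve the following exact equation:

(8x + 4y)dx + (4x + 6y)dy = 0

Verify exactness: ∂M/∂y = ∂N/∂x ✓
Find F(x,y) such that ∂F/∂x = M, ∂F/∂y = N
Solution: 4x² + 4xy + 3y² = C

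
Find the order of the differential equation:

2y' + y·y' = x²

The order is 1 (highest derivative is of order 1).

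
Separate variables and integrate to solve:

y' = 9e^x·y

Separating variables and integrating:
ln|y| = 9e^x + C

General solution: y = Ce^(9e^x)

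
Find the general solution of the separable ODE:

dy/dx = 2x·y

Separating variables and integrating:
ln|y| = x^2 + C

General solution: y = Ce^(x^2)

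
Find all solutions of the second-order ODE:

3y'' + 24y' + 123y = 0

Characteristic equation: 3r² + 24r + 123 = 0
Divide by 3: r² + 8r + 41 = 0
Roots: r = -4 ± 5i (complex conjugates)
General solution: y = e^(-4x)(C₁cos(5x) + C₂sin(5x))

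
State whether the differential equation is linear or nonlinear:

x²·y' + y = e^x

Linear (y and its derivatives appear to the first power only, no products of y terms)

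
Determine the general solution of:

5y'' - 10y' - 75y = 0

Characteristic equation: 5r² - 10r - 75 = 0
Divide by 5: r² - 2r - 15 = 0
Roots: r = 5, -3 (distinct real)
General solution: y = C₁e^(5x) + C₂e^(-3x)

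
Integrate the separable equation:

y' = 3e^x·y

Separating variables and integrating:
ln|y| = 3e^x + C

General solution: y = Ce^(3e^x)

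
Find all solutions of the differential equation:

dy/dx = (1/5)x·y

Separating variables and integrating:
ln|y| = x^2/10 + C

General solution: y = Ce^(x^2/10)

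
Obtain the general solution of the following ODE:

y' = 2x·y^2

Separating variables and integrating:
-1/y = x^2 + C

General solution: y^-1 = -x^2 + C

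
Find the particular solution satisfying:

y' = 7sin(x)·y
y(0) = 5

General solution: y = Ce^(-7cos(x))
Applying IC y(0) = 5:
Particular solution: y = 5e^(7(1-cos(x)))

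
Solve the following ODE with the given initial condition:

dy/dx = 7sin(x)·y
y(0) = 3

General solution: y = Ce^(-7cos(x))
Applying IC y(0) = 3:
Particular solution: y = 3e^(7(1-cos(x)))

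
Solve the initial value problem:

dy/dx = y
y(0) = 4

General solution: y = Ce^x
Applying IC y(0) = 4:
Particular solution: y = 4e^x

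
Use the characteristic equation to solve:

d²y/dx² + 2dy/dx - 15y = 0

Characteristic equation: r² + 2r - 15 = 0
Roots: r = 3, -5 (distinct real)
General solution: y = C₁e^(3x) + C₂e^(-5x)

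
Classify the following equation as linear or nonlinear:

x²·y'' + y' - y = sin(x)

Linear (y and its derivatives appear to the first power only, no products of y terms)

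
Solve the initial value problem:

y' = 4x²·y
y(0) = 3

General solution: y = Ce^(4x³/3)
Applying IC y(0) = 3:
Particular solution: y = 3e^(4x³/3)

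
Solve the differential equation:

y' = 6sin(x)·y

Separating variables and integrating:
ln|y| = -6cos(x) + C

General solution: y = Ce^(-6cos(x))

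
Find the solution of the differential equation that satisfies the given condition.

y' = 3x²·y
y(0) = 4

General solution: y = Ce^(x³)
Applying IC y(0) = 4:
Particular solution: y = 4e^(x³)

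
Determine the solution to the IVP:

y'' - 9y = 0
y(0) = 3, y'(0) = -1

General solution: y = C₁e^(3x) + C₂e^(-3x)
Applying ICs: C₁ = 4/3, C₂ = 5/3
Particular solution: y = (4/3)e^(3x) + (5/3)e^(-3x)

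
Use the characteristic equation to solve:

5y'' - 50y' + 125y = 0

Characteristic equation: 5r² - 50r + 125 = 0
Divide by 5: r² - 10r + 25 = 0
Factored: (r - 5)² = 0
Repeated root: r = 5
General solution: y = (C₁ + C₂x)e^(5x)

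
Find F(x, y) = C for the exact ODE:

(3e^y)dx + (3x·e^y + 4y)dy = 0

Verify exactness: ∂M/∂y = ∂N/∂x ✓
Find F(x,y) such that ∂F/∂x = M, ∂F/∂y = N
Solution: 3x·e^y + 2y² = C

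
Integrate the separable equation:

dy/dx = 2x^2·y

Separating variables and integrating:
ln|y| = 2x^3/3 + C

General solution: y = Ce^(2x^3/3)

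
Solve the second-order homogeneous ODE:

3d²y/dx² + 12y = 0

Characteristic equation: 3r² + 12 = 0
Divide by 3: r² + 4 = 0
Roots: r = ±2i (complex conjugates)
General solution: y = C₁cos(2x) + C₂sin(2x)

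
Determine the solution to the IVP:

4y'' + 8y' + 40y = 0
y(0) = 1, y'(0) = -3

General solution: y = e^(-x)(C₁cos(3x) + C₂sin(3x))
Complex roots r = -1 ± 3i
Applying ICs: C₁ = 1, C₂ = -2/3
Particular solution: y = e^(-x)(cos(3x) - (2/3)sin(3x))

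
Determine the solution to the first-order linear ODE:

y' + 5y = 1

Using integrating factor method:

General solution: y = 1/5 + Ce^(-5x)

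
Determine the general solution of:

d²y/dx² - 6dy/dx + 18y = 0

Characteristic equation: r² - 6r + 18 = 0
Roots: r = 3 ± 3i (complex conjugates)
General solution: y = e^(3x)(C₁cos(3x) + C₂sin(3x))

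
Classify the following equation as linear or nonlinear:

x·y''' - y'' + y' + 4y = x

Linear (y and its derivatives appear to the first power only, no products of y terms)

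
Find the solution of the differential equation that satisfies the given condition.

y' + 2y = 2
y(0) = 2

General solution: y = 1 + Ce^(-2x)
Applying y(0) = 2: C = 2 - 1 = 1
Particular solution: y = 1 + e^(-2x)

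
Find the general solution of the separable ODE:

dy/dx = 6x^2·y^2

Separating variables and integrating:
-1/y = 2x^3 + C

General solution: y^-1 = -2x^3 + C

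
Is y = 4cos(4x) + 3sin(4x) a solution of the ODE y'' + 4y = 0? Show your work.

Verification:
y'' = -64cos(4x) - 48sin(4x)
y'' + 4y ≠ 0 (frequency mismatch: got 16 instead of 4)

No, it is not a solution.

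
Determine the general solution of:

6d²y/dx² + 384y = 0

Characteristic equation: 6r² + 384 = 0
Divide by 6: r² + 64 = 0
Roots: r = ±8i (complex conjugates)
General solution: y = C₁cos(8x) + C₂sin(8x)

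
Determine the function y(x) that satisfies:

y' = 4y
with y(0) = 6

General solution: y = Ce^(4x)
Applying IC y(0) = 6:
Particular solution: y = 6e^(4x)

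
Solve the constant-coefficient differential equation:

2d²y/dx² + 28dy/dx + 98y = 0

Characteristic equation: 2r² + 28r + 98 = 0
Divide by 2: r² + 14r + 49 = 0
Factored: (r + 7)² = 0
Repeated root: r = -7
General solution: y = (C₁ + C₂x)e^(-7x)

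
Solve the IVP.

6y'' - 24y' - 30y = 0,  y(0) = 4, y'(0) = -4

General solution: y = C₁e^(5x) + C₂e^(-x)
Applying ICs: C₁ = 0, C₂ = 4
Particular solution: y = 4e^(-x)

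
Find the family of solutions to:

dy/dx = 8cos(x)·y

Separating variables and integrating:
ln|y| = 8sin(x) + C

General solution: y = Ce^(8sin(x))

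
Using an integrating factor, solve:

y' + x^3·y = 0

Using integrating factor method:

General solution: y = Ce^(-x^4/4)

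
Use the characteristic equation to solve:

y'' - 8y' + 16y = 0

Characteristic equation: r² - 8r + 16 = 0
Factored: (r - 4)² = 0
Repeated root: r = 4
General solution: y = (C₁ + C₂x)e^(4x)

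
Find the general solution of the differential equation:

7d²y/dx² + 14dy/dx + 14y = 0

Characteristic equation: 7r² + 14r + 14 = 0
Divide by 7: r² + 2r + 2 = 0
Roots: r = -1 ± i (complex conjugates)
General solution: y = e^(-x)(C₁cos(x) + C₂sin(x))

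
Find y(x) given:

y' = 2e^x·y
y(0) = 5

General solution: y = Ce^(2e^x)
Applying IC y(0) = 5:
Particular solution: y = 5e^(2(e^x - 1))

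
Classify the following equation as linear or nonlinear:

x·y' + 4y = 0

Linear (y and its derivatives appear to the first power only, no products of y terms)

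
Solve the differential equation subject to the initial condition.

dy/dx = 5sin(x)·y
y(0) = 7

General solution: y = Ce^(-5cos(x))
Applying IC y(0) = 7:
Particular solution: y = 7e^(5(1-cos(x)))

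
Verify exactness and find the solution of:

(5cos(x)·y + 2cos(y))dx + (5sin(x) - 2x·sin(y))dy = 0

Verify exactness: ∂M/∂y = ∂N/∂x ✓
Find F(x,y) such that ∂F/∂x = M, ∂F/∂y = N
Solution: 5sin(x)·y + 2x·cos(y) = C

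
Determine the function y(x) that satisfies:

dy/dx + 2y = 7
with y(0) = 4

General solution: y = 7/2 + Ce^(-2x)
Applying y(0) = 4: C = 4 - 7/2 = 1/2
Particular solution: y = 7/2 + (1/2)e^(-2x)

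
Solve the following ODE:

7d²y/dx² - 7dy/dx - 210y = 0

Characteristic equation: 7r² - 7r - 210 = 0
Divide by 7: r² - r - 30 = 0
Roots: r = 6, -5 (distinct real)
General solution: y = C₁e^(6x) + C₂e^(-5x)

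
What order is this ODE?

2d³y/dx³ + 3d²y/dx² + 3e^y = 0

The order is 3 (highest derivative is of order 3).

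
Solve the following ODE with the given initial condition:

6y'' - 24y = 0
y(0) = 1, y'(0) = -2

General solution: y = C₁e^(2x) + C₂e^(-2x)
Applying ICs: C₁ = 0, C₂ = 1
Particular solution: y = e^(-2x)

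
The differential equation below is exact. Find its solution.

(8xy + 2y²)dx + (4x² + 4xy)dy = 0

Verify exactness: ∂M/∂y = ∂N/∂x ✓
Find F(x,y) such that ∂F/∂x = M, ∂F/∂y = N
Solution: 4x²y + 2xy² = C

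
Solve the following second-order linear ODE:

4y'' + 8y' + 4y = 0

Characteristic equation: 4r² + 8r + 4 = 0
Divide by 4: r² + 2r + 1 = 0
Factored: (r + 1)² = 0
Repeated root: r = -1
General solution: y = (C₁ + C₂x)e^(-x)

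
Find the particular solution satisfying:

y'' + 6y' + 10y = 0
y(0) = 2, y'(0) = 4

General solution: y = e^(-3x)(C₁cos(x) + C₂sin(x))
Complex roots r = -3 ± i
Applying ICs: C₁ = 2, C₂ = 10
Particular solution: y = e^(-3x)(2cos(x) + 10sin(x))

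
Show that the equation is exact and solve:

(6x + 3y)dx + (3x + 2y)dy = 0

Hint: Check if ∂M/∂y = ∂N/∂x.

Verify exactness: ∂M/∂y = ∂N/∂x ✓
Find F(x,y) such that ∂F/∂x = M, ∂F/∂y = N
Solution: 3x² + 3xy + y² = C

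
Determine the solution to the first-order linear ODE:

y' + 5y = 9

Using integrating factor method:

General solution: y = 9/5 + Ce^(-5x)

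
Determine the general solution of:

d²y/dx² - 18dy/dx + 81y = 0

Characteristic equation: r² - 18r + 81 = 0
Factored: (r - 9)² = 0
Repeated root: r = 9
General solution: y = (C₁ + C₂x)e^(9x)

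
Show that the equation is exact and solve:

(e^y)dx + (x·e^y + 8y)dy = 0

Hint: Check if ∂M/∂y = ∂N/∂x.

Verify exactness: ∂M/∂y = ∂N/∂x ✓
Find F(x,y) such that ∂F/∂x = M, ∂F/∂y = N
Solution: x·e^y + 4y² = C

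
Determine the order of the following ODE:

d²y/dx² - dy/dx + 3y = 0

The order is 2 (highest derivative is of order 2).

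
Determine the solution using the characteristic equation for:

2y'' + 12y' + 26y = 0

Characteristic equation: 2r² + 12r + 26 = 0
Divide by 2: r² + 6r + 13 = 0
Roots: r = -3 ± 2i (complex conjugates)
General solution: y = e^(-3x)(C₁cos(2x) + C₂sin(2x))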